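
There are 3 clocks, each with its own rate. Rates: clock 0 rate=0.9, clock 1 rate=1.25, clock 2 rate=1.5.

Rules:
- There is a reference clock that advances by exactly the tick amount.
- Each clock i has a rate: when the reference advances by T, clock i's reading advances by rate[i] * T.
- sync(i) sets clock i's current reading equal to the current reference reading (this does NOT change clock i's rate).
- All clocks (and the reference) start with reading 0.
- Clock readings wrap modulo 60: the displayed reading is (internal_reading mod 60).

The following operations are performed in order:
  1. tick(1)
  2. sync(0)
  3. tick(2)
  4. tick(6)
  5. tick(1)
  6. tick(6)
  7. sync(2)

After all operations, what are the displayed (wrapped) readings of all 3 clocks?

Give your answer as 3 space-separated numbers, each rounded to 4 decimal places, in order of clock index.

After op 1 tick(1): ref=1.0000 raw=[0.9000 1.2500 1.5000]
After op 2 sync(0): ref=1.0000 raw=[1.0000 1.2500 1.5000]
After op 3 tick(2): ref=3.0000 raw=[2.8000 3.7500 4.5000]
After op 4 tick(6): ref=9.0000 raw=[8.2000 11.2500 13.5000]
After op 5 tick(1): ref=10.0000 raw=[9.1000 12.5000 15.0000]
After op 6 tick(6): ref=16.0000 raw=[14.5000 20.0000 24.0000]
After op 7 sync(2): ref=16.0000 raw=[14.5000 20.0000 16.0000]
Wrap final raw readings (mod 60): 14.5000 mod 60 = 14.5000; 20.0000 mod 60 = 20.0000; 16.0000 mod 60 = 16.0000

Answer: 14.5000 20.0000 16.0000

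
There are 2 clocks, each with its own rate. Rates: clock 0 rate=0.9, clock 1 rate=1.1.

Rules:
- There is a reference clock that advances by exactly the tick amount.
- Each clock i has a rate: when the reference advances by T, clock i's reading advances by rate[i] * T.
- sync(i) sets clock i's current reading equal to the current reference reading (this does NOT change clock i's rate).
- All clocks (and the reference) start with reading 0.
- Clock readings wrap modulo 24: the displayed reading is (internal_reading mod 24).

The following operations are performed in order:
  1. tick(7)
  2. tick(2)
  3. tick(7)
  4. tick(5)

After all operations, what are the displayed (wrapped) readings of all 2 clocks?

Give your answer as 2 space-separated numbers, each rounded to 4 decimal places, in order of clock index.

After op 1 tick(7): ref=7.0000 raw=[6.3000 7.7000]
After op 2 tick(2): ref=9.0000 raw=[8.1000 9.9000]
After op 3 tick(7): ref=16.0000 raw=[14.4000 17.6000]
After op 4 tick(5): ref=21.0000 raw=[18.9000 23.1000]
Wrap final raw readings (mod 24): 18.9000 mod 24 = 18.9000; 23.1000 mod 24 = 23.1000

Answer: 18.9000 23.1000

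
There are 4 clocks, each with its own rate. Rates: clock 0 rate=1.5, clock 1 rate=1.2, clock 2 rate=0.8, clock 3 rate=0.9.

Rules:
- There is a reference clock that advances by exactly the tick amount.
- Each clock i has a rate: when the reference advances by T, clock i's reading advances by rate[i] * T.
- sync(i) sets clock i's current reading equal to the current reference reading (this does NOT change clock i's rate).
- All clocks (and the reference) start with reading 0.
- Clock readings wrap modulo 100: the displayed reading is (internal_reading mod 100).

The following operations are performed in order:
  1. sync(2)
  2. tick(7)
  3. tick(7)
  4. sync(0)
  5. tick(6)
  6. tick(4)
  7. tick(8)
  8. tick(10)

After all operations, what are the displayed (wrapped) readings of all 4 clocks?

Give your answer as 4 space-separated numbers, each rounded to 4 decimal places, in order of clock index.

After op 1 sync(2): ref=0.0000 raw=[0.0000 0.0000 0.0000 0.0000]
After op 2 tick(7): ref=7.0000 raw=[10.5000 8.4000 5.6000 6.3000]
After op 3 tick(7): ref=14.0000 raw=[21.0000 16.8000 11.2000 12.6000]
After op 4 sync(0): ref=14.0000 raw=[14.0000 16.8000 11.2000 12.6000]
After op 5 tick(6): ref=20.0000 raw=[23.0000 24.0000 16.0000 18.0000]
After op 6 tick(4): ref=24.0000 raw=[29.0000 28.8000 19.2000 21.6000]
After op 7 tick(8): ref=32.0000 raw=[41.0000 38.4000 25.6000 28.8000]
After op 8 tick(10): ref=42.0000 raw=[56.0000 50.4000 33.6000 37.8000]
Wrap final raw readings (mod 100): 56.0000 mod 100 = 56.0000; 50.4000 mod 100 = 50.4000; 33.6000 mod 100 = 33.6000; 37.8000 mod 100 = 37.8000

Answer: 56.0000 50.4000 33.6000 37.8000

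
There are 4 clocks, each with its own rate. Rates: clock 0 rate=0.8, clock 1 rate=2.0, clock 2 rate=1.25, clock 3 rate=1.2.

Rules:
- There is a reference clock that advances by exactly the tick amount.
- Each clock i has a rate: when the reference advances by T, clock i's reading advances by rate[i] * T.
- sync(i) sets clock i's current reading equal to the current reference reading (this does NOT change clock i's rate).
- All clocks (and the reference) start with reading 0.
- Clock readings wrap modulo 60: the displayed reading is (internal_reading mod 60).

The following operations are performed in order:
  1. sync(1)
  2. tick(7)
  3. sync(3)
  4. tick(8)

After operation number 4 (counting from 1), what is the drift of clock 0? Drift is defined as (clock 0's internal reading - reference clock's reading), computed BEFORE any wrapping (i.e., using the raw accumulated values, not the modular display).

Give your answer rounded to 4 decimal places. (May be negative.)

After op 1 sync(1): ref=0.0000 raw=[0.0000 0.0000 0.0000 0.0000]
After op 2 tick(7): ref=7.0000 raw=[5.6000 14.0000 8.7500 8.4000]
After op 3 sync(3): ref=7.0000 raw=[5.6000 14.0000 8.7500 7.0000]
After op 4 tick(8): ref=15.0000 raw=[12.0000 30.0000 18.7500 16.6000]
Drift of clock 0 after op 4: 12.0000 - 15.0000 = -3.0000

Answer: -3.0000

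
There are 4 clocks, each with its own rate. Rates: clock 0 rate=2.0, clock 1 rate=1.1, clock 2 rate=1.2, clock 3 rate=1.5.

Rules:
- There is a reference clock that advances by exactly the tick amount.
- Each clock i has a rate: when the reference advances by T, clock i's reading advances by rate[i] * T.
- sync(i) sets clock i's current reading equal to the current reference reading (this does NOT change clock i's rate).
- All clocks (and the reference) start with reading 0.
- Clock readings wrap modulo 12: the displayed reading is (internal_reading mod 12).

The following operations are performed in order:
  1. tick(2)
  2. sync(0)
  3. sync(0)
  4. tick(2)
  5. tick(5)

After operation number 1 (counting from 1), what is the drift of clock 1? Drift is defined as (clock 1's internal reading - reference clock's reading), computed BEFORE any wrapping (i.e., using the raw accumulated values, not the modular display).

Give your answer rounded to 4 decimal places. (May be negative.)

Answer: 0.2000

Derivation:
After op 1 tick(2): ref=2.0000 raw=[4.0000 2.2000 2.4000 3.0000]
Drift of clock 1 after op 1: 2.2000 - 2.0000 = 0.2000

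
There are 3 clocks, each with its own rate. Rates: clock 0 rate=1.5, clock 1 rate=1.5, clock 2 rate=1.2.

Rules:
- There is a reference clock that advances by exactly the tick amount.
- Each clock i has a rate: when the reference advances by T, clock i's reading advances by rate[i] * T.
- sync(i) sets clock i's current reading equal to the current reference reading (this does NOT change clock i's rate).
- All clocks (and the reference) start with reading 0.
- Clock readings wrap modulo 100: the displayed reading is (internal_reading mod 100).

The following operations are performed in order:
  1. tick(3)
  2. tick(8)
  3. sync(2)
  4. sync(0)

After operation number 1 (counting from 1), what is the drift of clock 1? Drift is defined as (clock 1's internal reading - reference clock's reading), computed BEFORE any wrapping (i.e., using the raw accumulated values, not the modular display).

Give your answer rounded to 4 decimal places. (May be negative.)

After op 1 tick(3): ref=3.0000 raw=[4.5000 4.5000 3.6000]
Drift of clock 1 after op 1: 4.5000 - 3.0000 = 1.5000

Answer: 1.5000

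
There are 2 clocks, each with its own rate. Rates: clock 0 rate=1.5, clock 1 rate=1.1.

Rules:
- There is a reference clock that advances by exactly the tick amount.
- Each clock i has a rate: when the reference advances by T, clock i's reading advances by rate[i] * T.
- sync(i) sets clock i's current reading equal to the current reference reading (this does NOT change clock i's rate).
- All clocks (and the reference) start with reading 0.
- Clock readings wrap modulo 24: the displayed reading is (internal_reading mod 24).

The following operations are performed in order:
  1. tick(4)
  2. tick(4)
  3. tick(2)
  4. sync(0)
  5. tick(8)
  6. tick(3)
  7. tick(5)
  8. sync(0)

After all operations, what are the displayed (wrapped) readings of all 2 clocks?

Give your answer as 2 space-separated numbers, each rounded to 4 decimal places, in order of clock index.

After op 1 tick(4): ref=4.0000 raw=[6.0000 4.4000]
After op 2 tick(4): ref=8.0000 raw=[12.0000 8.8000]
After op 3 tick(2): ref=10.0000 raw=[15.0000 11.0000]
After op 4 sync(0): ref=10.0000 raw=[10.0000 11.0000]
After op 5 tick(8): ref=18.0000 raw=[22.0000 19.8000]
After op 6 tick(3): ref=21.0000 raw=[26.5000 23.1000]
After op 7 tick(5): ref=26.0000 raw=[34.0000 28.6000]
After op 8 sync(0): ref=26.0000 raw=[26.0000 28.6000]
Wrap final raw readings (mod 24): 26.0000 mod 24 = 2.0000; 28.6000 mod 24 = 4.6000

Answer: 2.0000 4.6000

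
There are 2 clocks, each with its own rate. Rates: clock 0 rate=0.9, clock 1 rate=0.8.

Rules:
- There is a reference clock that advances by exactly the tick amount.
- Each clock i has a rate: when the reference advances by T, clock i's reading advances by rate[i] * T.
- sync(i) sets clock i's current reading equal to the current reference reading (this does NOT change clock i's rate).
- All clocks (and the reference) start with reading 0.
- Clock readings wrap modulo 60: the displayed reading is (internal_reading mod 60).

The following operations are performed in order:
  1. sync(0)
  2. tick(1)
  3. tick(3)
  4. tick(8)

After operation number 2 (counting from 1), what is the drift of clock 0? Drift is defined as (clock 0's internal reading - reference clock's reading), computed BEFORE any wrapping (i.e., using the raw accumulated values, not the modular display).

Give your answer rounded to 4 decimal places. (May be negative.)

After op 1 sync(0): ref=0.0000 raw=[0.0000 0.0000]
After op 2 tick(1): ref=1.0000 raw=[0.9000 0.8000]
Drift of clock 0 after op 2: 0.9000 - 1.0000 = -0.1000

Answer: -0.1000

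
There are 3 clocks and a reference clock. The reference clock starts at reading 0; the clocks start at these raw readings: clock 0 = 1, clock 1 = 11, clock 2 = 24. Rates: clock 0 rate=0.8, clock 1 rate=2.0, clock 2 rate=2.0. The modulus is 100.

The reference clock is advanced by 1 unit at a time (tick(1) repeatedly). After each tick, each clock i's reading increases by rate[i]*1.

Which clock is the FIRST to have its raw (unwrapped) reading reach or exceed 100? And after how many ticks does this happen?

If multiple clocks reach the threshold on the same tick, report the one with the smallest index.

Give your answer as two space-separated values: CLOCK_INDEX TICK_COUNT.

Answer: 2 38

Derivation:
clock 0: start=1, rate=0.8, needs 100-1 = 99; ticks = ceil(99/0.8) = ceil(123.7500) = 124; reading at tick 124 = 1 + 0.8*124 = 100.2000
clock 1: start=11, rate=2.0, needs 100-11 = 89; ticks = ceil(89/2.0) = ceil(44.5000) = 45; reading at tick 45 = 11 + 2.0*45 = 101.0000
clock 2: start=24, rate=2.0, needs 100-24 = 76; ticks = ceil(76/2.0) = ceil(38.0000) = 38; reading at tick 38 = 24 + 2.0*38 = 100.0000
Minimum tick count = 38; winners = [2]; smallest index = 2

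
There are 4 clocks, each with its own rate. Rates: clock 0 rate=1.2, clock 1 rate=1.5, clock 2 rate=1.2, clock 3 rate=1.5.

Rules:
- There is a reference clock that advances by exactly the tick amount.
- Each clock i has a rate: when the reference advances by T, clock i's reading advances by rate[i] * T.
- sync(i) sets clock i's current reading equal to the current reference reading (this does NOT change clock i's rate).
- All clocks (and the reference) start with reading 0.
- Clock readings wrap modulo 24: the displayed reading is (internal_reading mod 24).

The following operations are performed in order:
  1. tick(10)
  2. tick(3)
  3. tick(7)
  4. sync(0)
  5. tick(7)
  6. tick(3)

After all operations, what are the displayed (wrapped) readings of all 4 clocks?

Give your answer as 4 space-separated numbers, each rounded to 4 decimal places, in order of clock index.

Answer: 8.0000 21.0000 12.0000 21.0000

Derivation:
After op 1 tick(10): ref=10.0000 raw=[12.0000 15.0000 12.0000 15.0000]
After op 2 tick(3): ref=13.0000 raw=[15.6000 19.5000 15.6000 19.5000]
After op 3 tick(7): ref=20.0000 raw=[24.0000 30.0000 24.0000 30.0000]
After op 4 sync(0): ref=20.0000 raw=[20.0000 30.0000 24.0000 30.0000]
After op 5 tick(7): ref=27.0000 raw=[28.4000 40.5000 32.4000 40.5000]
After op 6 tick(3): ref=30.0000 raw=[32.0000 45.0000 36.0000 45.0000]
Wrap final raw readings (mod 24): 32.0000 mod 24 = 8.0000; 45.0000 mod 24 = 21.0000; 36.0000 mod 24 = 12.0000; 45.0000 mod 24 = 21.0000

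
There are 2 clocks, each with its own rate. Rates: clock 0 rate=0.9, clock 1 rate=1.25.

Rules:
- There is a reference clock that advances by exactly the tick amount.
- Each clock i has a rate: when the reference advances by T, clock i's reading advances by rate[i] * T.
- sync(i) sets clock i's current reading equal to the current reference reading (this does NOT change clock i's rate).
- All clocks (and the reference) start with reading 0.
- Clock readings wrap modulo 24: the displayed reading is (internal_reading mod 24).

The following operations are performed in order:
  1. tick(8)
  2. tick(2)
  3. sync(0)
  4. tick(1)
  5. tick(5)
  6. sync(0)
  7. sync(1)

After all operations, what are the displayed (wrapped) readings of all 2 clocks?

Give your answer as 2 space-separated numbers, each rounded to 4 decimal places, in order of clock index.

After op 1 tick(8): ref=8.0000 raw=[7.2000 10.0000]
After op 2 tick(2): ref=10.0000 raw=[9.0000 12.5000]
After op 3 sync(0): ref=10.0000 raw=[10.0000 12.5000]
After op 4 tick(1): ref=11.0000 raw=[10.9000 13.7500]
After op 5 tick(5): ref=16.0000 raw=[15.4000 20.0000]
After op 6 sync(0): ref=16.0000 raw=[16.0000 20.0000]
After op 7 sync(1): ref=16.0000 raw=[16.0000 16.0000]
Wrap final raw readings (mod 24): 16.0000 mod 24 = 16.0000; 16.0000 mod 24 = 16.0000

Answer: 16.0000 16.0000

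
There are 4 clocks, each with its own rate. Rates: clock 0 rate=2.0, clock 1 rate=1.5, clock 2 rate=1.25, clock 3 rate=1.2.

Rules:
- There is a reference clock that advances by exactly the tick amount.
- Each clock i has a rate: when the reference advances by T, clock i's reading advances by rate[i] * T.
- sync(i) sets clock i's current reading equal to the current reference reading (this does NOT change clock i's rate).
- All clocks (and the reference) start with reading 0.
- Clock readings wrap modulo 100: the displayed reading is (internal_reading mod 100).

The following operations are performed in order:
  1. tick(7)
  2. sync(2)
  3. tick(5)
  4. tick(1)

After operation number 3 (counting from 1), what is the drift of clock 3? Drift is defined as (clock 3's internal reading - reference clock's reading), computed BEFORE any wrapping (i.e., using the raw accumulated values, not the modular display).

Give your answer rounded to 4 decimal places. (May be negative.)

Answer: 2.4000

Derivation:
After op 1 tick(7): ref=7.0000 raw=[14.0000 10.5000 8.7500 8.4000]
After op 2 sync(2): ref=7.0000 raw=[14.0000 10.5000 7.0000 8.4000]
After op 3 tick(5): ref=12.0000 raw=[24.0000 18.0000 13.2500 14.4000]
Drift of clock 3 after op 3: 14.4000 - 12.0000 = 2.4000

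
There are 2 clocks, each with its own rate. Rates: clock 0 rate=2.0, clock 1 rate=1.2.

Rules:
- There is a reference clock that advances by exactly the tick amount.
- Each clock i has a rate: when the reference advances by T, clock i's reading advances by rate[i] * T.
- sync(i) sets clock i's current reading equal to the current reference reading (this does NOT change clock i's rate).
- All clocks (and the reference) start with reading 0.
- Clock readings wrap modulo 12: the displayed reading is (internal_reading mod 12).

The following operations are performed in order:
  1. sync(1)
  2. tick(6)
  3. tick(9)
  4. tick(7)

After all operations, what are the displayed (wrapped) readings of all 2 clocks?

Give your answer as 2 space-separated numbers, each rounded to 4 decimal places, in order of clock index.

After op 1 sync(1): ref=0.0000 raw=[0.0000 0.0000]
After op 2 tick(6): ref=6.0000 raw=[12.0000 7.2000]
After op 3 tick(9): ref=15.0000 raw=[30.0000 18.0000]
After op 4 tick(7): ref=22.0000 raw=[44.0000 26.4000]
Wrap final raw readings (mod 12): 44.0000 mod 12 = 8.0000; 26.4000 mod 12 = 2.4000

Answer: 8.0000 2.4000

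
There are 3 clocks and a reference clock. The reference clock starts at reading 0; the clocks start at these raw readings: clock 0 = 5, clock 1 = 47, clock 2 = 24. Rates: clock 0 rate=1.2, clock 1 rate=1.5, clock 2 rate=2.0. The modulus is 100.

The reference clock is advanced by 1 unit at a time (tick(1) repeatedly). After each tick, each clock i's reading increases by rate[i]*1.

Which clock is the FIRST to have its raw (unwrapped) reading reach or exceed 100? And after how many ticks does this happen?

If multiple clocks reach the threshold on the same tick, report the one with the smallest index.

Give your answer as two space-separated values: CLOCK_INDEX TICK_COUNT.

Answer: 1 36

Derivation:
clock 0: start=5, rate=1.2, needs 100-5 = 95; ticks = ceil(95/1.2) = ceil(79.1667) = 80; reading at tick 80 = 5 + 1.2*80 = 101.0000
clock 1: start=47, rate=1.5, needs 100-47 = 53; ticks = ceil(53/1.5) = ceil(35.3333) = 36; reading at tick 36 = 47 + 1.5*36 = 101.0000
clock 2: start=24, rate=2.0, needs 100-24 = 76; ticks = ceil(76/2.0) = ceil(38.0000) = 38; reading at tick 38 = 24 + 2.0*38 = 100.0000
Minimum tick count = 36; winners = [1]; smallest index = 1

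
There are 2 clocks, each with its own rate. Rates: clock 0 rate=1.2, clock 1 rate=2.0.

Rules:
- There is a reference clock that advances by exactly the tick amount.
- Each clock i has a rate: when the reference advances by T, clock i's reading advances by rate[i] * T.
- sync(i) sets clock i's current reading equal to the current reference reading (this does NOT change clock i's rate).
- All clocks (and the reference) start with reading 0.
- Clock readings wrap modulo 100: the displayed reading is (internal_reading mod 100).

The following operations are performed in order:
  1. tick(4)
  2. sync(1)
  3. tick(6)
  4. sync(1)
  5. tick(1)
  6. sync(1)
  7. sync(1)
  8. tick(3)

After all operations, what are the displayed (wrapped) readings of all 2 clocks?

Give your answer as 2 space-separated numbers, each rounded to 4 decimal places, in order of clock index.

After op 1 tick(4): ref=4.0000 raw=[4.8000 8.0000]
After op 2 sync(1): ref=4.0000 raw=[4.8000 4.0000]
After op 3 tick(6): ref=10.0000 raw=[12.0000 16.0000]
After op 4 sync(1): ref=10.0000 raw=[12.0000 10.0000]
After op 5 tick(1): ref=11.0000 raw=[13.2000 12.0000]
After op 6 sync(1): ref=11.0000 raw=[13.2000 11.0000]
After op 7 sync(1): ref=11.0000 raw=[13.2000 11.0000]
After op 8 tick(3): ref=14.0000 raw=[16.8000 17.0000]
Wrap final raw readings (mod 100): 16.8000 mod 100 = 16.8000; 17.0000 mod 100 = 17.0000

Answer: 16.8000 17.0000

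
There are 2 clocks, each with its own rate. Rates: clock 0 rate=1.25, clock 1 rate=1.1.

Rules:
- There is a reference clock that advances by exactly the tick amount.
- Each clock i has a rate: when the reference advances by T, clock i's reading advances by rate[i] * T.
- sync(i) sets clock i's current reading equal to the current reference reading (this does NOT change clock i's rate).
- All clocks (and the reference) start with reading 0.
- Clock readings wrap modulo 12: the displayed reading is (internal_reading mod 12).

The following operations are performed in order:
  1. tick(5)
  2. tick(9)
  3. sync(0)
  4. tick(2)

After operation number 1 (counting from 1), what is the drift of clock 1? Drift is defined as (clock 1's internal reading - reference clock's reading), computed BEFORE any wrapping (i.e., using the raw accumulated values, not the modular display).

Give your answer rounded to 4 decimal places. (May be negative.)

Answer: 0.5000

Derivation:
After op 1 tick(5): ref=5.0000 raw=[6.2500 5.5000]
Drift of clock 1 after op 1: 5.5000 - 5.0000 = 0.5000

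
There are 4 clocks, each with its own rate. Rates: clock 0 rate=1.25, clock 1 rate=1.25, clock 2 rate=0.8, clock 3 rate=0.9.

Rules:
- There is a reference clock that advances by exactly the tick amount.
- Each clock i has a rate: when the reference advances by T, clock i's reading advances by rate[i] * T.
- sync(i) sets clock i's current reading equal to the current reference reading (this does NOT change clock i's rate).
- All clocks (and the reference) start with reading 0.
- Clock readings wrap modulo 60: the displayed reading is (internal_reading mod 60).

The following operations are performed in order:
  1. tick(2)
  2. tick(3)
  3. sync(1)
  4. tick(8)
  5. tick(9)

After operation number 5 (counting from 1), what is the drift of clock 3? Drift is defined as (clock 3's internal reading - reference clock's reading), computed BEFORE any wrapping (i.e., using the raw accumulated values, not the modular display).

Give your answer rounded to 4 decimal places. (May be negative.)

Answer: -2.2000

Derivation:
After op 1 tick(2): ref=2.0000 raw=[2.5000 2.5000 1.6000 1.8000]
After op 2 tick(3): ref=5.0000 raw=[6.2500 6.2500 4.0000 4.5000]
After op 3 sync(1): ref=5.0000 raw=[6.2500 5.0000 4.0000 4.5000]
After op 4 tick(8): ref=13.0000 raw=[16.2500 15.0000 10.4000 11.7000]
After op 5 tick(9): ref=22.0000 raw=[27.5000 26.2500 17.6000 19.8000]
Drift of clock 3 after op 5: 19.8000 - 22.0000 = -2.2000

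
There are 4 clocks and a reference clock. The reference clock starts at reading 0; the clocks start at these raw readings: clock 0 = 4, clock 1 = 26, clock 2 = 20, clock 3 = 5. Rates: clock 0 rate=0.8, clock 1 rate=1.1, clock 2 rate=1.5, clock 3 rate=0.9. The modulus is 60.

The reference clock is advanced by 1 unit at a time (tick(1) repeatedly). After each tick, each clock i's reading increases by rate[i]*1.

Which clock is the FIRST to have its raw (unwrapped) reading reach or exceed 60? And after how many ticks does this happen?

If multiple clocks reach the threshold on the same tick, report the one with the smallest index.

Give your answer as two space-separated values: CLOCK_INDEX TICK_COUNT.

Answer: 2 27

Derivation:
clock 0: start=4, rate=0.8, needs 60-4 = 56; ticks = ceil(56/0.8) = ceil(70.0000) = 70; reading at tick 70 = 4 + 0.8*70 = 60.0000
clock 1: start=26, rate=1.1, needs 60-26 = 34; ticks = ceil(34/1.1) = ceil(30.9091) = 31; reading at tick 31 = 26 + 1.1*31 = 60.1000
clock 2: start=20, rate=1.5, needs 60-20 = 40; ticks = ceil(40/1.5) = ceil(26.6667) = 27; reading at tick 27 = 20 + 1.5*27 = 60.5000
clock 3: start=5, rate=0.9, needs 60-5 = 55; ticks = ceil(55/0.9) = ceil(61.1111) = 62; reading at tick 62 = 5 + 0.9*62 = 60.8000
Minimum tick count = 27; winners = [2]; smallest index = 2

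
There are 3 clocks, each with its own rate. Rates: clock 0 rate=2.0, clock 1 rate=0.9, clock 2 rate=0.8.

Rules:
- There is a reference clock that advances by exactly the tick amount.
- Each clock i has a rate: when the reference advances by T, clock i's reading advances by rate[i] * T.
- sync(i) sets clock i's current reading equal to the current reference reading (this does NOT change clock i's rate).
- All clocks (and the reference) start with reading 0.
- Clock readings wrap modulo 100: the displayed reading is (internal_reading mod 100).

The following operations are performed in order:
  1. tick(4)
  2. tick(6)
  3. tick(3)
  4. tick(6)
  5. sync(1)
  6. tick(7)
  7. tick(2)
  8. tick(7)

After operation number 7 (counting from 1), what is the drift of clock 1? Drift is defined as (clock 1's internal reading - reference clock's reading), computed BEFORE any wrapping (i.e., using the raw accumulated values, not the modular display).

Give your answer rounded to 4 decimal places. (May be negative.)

After op 1 tick(4): ref=4.0000 raw=[8.0000 3.6000 3.2000]
After op 2 tick(6): ref=10.0000 raw=[20.0000 9.0000 8.0000]
After op 3 tick(3): ref=13.0000 raw=[26.0000 11.7000 10.4000]
After op 4 tick(6): ref=19.0000 raw=[38.0000 17.1000 15.2000]
After op 5 sync(1): ref=19.0000 raw=[38.0000 19.0000 15.2000]
After op 6 tick(7): ref=26.0000 raw=[52.0000 25.3000 20.8000]
After op 7 tick(2): ref=28.0000 raw=[56.0000 27.1000 22.4000]
Drift of clock 1 after op 7: 27.1000 - 28.0000 = -0.9000

Answer: -0.9000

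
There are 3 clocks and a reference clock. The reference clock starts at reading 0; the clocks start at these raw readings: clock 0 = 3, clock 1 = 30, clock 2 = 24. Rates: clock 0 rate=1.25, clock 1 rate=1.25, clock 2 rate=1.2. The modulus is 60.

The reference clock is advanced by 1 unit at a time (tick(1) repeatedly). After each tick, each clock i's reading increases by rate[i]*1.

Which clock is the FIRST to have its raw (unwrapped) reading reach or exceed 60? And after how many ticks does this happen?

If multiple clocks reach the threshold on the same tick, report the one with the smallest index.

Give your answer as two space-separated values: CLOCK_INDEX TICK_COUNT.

Answer: 1 24

Derivation:
clock 0: start=3, rate=1.25, needs 60-3 = 57; ticks = ceil(57/1.25) = ceil(45.6000) = 46; reading at tick 46 = 3 + 1.25*46 = 60.5000
clock 1: start=30, rate=1.25, needs 60-30 = 30; ticks = ceil(30/1.25) = ceil(24.0000) = 24; reading at tick 24 = 30 + 1.25*24 = 60.0000
clock 2: start=24, rate=1.2, needs 60-24 = 36; ticks = ceil(36/1.2) = ceil(30.0000) = 30; reading at tick 30 = 24 + 1.2*30 = 60.0000
Minimum tick count = 24; winners = [1]; smallest index = 1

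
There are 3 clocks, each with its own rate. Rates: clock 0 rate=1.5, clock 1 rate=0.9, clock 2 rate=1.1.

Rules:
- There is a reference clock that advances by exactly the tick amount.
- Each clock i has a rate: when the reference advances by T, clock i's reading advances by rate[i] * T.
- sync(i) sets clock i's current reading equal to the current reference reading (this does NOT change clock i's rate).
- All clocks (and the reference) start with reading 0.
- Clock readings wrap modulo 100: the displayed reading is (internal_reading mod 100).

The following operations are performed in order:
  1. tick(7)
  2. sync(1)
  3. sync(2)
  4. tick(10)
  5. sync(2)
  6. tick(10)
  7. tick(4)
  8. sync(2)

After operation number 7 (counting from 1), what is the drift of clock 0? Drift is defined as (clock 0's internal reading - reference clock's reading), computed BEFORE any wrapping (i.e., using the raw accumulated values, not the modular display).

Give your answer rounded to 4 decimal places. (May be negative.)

Answer: 15.5000

Derivation:
After op 1 tick(7): ref=7.0000 raw=[10.5000 6.3000 7.7000]
After op 2 sync(1): ref=7.0000 raw=[10.5000 7.0000 7.7000]
After op 3 sync(2): ref=7.0000 raw=[10.5000 7.0000 7.0000]
After op 4 tick(10): ref=17.0000 raw=[25.5000 16.0000 18.0000]
After op 5 sync(2): ref=17.0000 raw=[25.5000 16.0000 17.0000]
After op 6 tick(10): ref=27.0000 raw=[40.5000 25.0000 28.0000]
After op 7 tick(4): ref=31.0000 raw=[46.5000 28.6000 32.4000]
Drift of clock 0 after op 7: 46.5000 - 31.0000 = 15.5000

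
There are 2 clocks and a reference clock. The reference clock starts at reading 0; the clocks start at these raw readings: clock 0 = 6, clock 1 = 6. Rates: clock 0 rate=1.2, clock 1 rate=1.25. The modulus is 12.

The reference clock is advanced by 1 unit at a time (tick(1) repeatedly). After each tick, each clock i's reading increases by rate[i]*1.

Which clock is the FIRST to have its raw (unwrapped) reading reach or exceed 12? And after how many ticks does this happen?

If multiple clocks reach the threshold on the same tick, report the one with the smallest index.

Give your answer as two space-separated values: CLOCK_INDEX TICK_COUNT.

Answer: 0 5

Derivation:
clock 0: start=6, rate=1.2, needs 12-6 = 6; ticks = ceil(6/1.2) = ceil(5.0000) = 5; reading at tick 5 = 6 + 1.2*5 = 12.0000
clock 1: start=6, rate=1.25, needs 12-6 = 6; ticks = ceil(6/1.25) = ceil(4.8000) = 5; reading at tick 5 = 6 + 1.25*5 = 12.2500
Minimum tick count = 5; winners = [0, 1]; smallest index = 0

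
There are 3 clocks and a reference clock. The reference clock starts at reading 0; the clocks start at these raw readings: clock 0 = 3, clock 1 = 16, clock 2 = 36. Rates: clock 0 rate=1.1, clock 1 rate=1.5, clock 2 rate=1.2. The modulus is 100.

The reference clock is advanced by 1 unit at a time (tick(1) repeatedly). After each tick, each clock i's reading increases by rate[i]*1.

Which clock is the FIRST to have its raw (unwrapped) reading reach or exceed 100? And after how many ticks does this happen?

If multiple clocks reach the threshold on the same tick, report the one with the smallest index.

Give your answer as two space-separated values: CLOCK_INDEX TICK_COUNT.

Answer: 2 54

Derivation:
clock 0: start=3, rate=1.1, needs 100-3 = 97; ticks = ceil(97/1.1) = ceil(88.1818) = 89; reading at tick 89 = 3 + 1.1*89 = 100.9000
clock 1: start=16, rate=1.5, needs 100-16 = 84; ticks = ceil(84/1.5) = ceil(56.0000) = 56; reading at tick 56 = 16 + 1.5*56 = 100.0000
clock 2: start=36, rate=1.2, needs 100-36 = 64; ticks = ceil(64/1.2) = ceil(53.3333) = 54; reading at tick 54 = 36 + 1.2*54 = 100.8000
Minimum tick count = 54; winners = [2]; smallest index = 2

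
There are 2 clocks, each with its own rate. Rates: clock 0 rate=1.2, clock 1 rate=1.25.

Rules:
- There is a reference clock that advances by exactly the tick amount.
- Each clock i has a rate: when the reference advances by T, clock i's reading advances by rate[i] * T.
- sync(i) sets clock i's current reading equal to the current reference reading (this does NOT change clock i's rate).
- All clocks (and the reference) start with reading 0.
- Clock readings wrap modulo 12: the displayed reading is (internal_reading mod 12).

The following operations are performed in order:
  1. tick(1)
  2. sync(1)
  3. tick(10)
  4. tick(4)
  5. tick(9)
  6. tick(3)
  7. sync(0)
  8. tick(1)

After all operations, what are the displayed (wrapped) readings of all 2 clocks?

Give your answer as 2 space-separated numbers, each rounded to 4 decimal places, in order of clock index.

After op 1 tick(1): ref=1.0000 raw=[1.2000 1.2500]
After op 2 sync(1): ref=1.0000 raw=[1.2000 1.0000]
After op 3 tick(10): ref=11.0000 raw=[13.2000 13.5000]
After op 4 tick(4): ref=15.0000 raw=[18.0000 18.5000]
After op 5 tick(9): ref=24.0000 raw=[28.8000 29.7500]
After op 6 tick(3): ref=27.0000 raw=[32.4000 33.5000]
After op 7 sync(0): ref=27.0000 raw=[27.0000 33.5000]
After op 8 tick(1): ref=28.0000 raw=[28.2000 34.7500]
Wrap final raw readings (mod 12): 28.2000 mod 12 = 4.2000; 34.7500 mod 12 = 10.7500

Answer: 4.2000 10.7500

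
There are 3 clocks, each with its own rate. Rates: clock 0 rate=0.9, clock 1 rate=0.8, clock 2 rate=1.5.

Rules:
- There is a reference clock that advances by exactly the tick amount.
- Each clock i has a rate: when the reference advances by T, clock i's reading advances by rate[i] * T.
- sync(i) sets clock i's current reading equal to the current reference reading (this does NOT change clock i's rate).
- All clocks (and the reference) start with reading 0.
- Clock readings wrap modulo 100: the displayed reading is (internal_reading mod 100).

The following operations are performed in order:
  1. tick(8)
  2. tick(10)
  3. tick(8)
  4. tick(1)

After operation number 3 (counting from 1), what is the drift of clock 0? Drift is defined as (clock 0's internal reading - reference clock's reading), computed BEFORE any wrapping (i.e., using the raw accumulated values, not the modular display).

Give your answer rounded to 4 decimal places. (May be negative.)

After op 1 tick(8): ref=8.0000 raw=[7.2000 6.4000 12.0000]
After op 2 tick(10): ref=18.0000 raw=[16.2000 14.4000 27.0000]
After op 3 tick(8): ref=26.0000 raw=[23.4000 20.8000 39.0000]
Drift of clock 0 after op 3: 23.4000 - 26.0000 = -2.6000

Answer: -2.6000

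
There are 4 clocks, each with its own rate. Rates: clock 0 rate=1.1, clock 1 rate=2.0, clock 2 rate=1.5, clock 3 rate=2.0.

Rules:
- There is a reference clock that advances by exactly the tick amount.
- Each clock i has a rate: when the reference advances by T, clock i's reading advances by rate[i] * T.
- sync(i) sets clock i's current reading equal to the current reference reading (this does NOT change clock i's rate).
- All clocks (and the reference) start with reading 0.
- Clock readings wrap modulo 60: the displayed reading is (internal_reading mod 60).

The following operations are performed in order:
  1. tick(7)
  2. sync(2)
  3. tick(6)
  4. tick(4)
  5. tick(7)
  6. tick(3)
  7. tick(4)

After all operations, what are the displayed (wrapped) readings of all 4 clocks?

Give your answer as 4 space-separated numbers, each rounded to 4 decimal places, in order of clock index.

After op 1 tick(7): ref=7.0000 raw=[7.7000 14.0000 10.5000 14.0000]
After op 2 sync(2): ref=7.0000 raw=[7.7000 14.0000 7.0000 14.0000]
After op 3 tick(6): ref=13.0000 raw=[14.3000 26.0000 16.0000 26.0000]
After op 4 tick(4): ref=17.0000 raw=[18.7000 34.0000 22.0000 34.0000]
After op 5 tick(7): ref=24.0000 raw=[26.4000 48.0000 32.5000 48.0000]
After op 6 tick(3): ref=27.0000 raw=[29.7000 54.0000 37.0000 54.0000]
After op 7 tick(4): ref=31.0000 raw=[34.1000 62.0000 43.0000 62.0000]
Wrap final raw readings (mod 60): 34.1000 mod 60 = 34.1000; 62.0000 mod 60 = 2.0000; 43.0000 mod 60 = 43.0000; 62.0000 mod 60 = 2.0000

Answer: 34.1000 2.0000 43.0000 2.0000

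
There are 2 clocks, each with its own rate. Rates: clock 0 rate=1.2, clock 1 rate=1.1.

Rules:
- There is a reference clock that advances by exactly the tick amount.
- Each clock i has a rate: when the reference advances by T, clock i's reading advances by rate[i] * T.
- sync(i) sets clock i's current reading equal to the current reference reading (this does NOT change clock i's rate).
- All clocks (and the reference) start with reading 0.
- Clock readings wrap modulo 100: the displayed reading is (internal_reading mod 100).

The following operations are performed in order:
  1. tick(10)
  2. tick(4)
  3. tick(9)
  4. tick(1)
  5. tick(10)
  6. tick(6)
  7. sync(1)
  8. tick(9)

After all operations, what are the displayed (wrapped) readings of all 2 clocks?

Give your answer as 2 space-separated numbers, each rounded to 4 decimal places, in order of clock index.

Answer: 58.8000 49.9000

Derivation:
After op 1 tick(10): ref=10.0000 raw=[12.0000 11.0000]
After op 2 tick(4): ref=14.0000 raw=[16.8000 15.4000]
After op 3 tick(9): ref=23.0000 raw=[27.6000 25.3000]
After op 4 tick(1): ref=24.0000 raw=[28.8000 26.4000]
After op 5 tick(10): ref=34.0000 raw=[40.8000 37.4000]
After op 6 tick(6): ref=40.0000 raw=[48.0000 44.0000]
After op 7 sync(1): ref=40.0000 raw=[48.0000 40.0000]
After op 8 tick(9): ref=49.0000 raw=[58.8000 49.9000]
Wrap final raw readings (mod 100): 58.8000 mod 100 = 58.8000; 49.9000 mod 100 = 49.9000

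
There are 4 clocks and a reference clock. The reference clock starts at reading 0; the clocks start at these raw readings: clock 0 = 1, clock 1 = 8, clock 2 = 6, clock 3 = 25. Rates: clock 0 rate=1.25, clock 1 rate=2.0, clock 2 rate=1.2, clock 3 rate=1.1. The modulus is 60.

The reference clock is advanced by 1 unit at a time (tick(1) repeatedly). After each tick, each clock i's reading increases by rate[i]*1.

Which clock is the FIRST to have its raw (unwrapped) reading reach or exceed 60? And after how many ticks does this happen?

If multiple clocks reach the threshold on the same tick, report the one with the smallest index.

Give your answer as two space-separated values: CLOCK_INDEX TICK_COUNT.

Answer: 1 26

Derivation:
clock 0: start=1, rate=1.25, needs 60-1 = 59; ticks = ceil(59/1.25) = ceil(47.2000) = 48; reading at tick 48 = 1 + 1.25*48 = 61.0000
clock 1: start=8, rate=2.0, needs 60-8 = 52; ticks = ceil(52/2.0) = ceil(26.0000) = 26; reading at tick 26 = 8 + 2.0*26 = 60.0000
clock 2: start=6, rate=1.2, needs 60-6 = 54; ticks = ceil(54/1.2) = ceil(45.0000) = 45; reading at tick 45 = 6 + 1.2*45 = 60.0000
clock 3: start=25, rate=1.1, needs 60-25 = 35; ticks = ceil(35/1.1) = ceil(31.8182) = 32; reading at tick 32 = 25 + 1.1*32 = 60.2000
Minimum tick count = 26; winners = [1]; smallest index = 1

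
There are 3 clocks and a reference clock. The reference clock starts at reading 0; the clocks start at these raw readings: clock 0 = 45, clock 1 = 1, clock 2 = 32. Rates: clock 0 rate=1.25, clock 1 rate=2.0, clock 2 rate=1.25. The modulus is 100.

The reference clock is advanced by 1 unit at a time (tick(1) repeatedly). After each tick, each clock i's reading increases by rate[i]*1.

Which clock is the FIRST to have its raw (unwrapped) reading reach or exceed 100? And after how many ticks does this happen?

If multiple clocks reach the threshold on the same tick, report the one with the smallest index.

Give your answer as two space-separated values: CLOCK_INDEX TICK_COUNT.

clock 0: start=45, rate=1.25, needs 100-45 = 55; ticks = ceil(55/1.25) = ceil(44.0000) = 44; reading at tick 44 = 45 + 1.25*44 = 100.0000
clock 1: start=1, rate=2.0, needs 100-1 = 99; ticks = ceil(99/2.0) = ceil(49.5000) = 50; reading at tick 50 = 1 + 2.0*50 = 101.0000
clock 2: start=32, rate=1.25, needs 100-32 = 68; ticks = ceil(68/1.25) = ceil(54.4000) = 55; reading at tick 55 = 32 + 1.25*55 = 100.7500
Minimum tick count = 44; winners = [0]; smallest index = 0

Answer: 0 44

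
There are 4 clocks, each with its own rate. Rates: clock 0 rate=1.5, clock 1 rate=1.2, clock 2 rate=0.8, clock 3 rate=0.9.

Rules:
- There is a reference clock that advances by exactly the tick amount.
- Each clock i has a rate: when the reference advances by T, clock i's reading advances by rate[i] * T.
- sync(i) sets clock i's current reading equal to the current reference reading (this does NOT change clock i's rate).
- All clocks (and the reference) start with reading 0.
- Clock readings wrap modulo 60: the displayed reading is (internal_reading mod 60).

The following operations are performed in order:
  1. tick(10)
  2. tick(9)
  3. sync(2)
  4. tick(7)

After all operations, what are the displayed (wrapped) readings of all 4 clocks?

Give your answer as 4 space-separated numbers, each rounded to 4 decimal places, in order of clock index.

Answer: 39.0000 31.2000 24.6000 23.4000

Derivation:
After op 1 tick(10): ref=10.0000 raw=[15.0000 12.0000 8.0000 9.0000]
After op 2 tick(9): ref=19.0000 raw=[28.5000 22.8000 15.2000 17.1000]
After op 3 sync(2): ref=19.0000 raw=[28.5000 22.8000 19.0000 17.1000]
After op 4 tick(7): ref=26.0000 raw=[39.0000 31.2000 24.6000 23.4000]
Wrap final raw readings (mod 60): 39.0000 mod 60 = 39.0000; 31.2000 mod 60 = 31.2000; 24.6000 mod 60 = 24.6000; 23.4000 mod 60 = 23.4000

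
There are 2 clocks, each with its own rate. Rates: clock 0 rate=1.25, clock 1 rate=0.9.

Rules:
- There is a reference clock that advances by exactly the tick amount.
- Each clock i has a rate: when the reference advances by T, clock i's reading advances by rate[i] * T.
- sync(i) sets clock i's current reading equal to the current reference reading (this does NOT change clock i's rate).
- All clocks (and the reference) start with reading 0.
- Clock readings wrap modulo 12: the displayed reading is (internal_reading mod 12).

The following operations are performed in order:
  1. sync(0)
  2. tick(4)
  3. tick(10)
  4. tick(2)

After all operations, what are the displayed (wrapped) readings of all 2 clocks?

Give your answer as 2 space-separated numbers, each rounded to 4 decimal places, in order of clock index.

After op 1 sync(0): ref=0.0000 raw=[0.0000 0.0000]
After op 2 tick(4): ref=4.0000 raw=[5.0000 3.6000]
After op 3 tick(10): ref=14.0000 raw=[17.5000 12.6000]
After op 4 tick(2): ref=16.0000 raw=[20.0000 14.4000]
Wrap final raw readings (mod 12): 20.0000 mod 12 = 8.0000; 14.4000 mod 12 = 2.4000

Answer: 8.0000 2.4000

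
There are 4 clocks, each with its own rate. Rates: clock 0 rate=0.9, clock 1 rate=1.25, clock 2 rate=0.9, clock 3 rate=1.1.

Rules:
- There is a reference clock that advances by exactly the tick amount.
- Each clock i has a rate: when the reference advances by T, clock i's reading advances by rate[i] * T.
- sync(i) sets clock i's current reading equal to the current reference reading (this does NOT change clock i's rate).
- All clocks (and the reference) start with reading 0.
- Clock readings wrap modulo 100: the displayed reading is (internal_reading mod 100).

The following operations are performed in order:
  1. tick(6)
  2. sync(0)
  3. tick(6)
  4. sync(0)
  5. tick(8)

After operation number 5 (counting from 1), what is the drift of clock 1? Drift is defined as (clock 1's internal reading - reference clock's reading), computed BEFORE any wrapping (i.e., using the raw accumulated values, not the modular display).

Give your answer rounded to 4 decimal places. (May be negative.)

After op 1 tick(6): ref=6.0000 raw=[5.4000 7.5000 5.4000 6.6000]
After op 2 sync(0): ref=6.0000 raw=[6.0000 7.5000 5.4000 6.6000]
After op 3 tick(6): ref=12.0000 raw=[11.4000 15.0000 10.8000 13.2000]
After op 4 sync(0): ref=12.0000 raw=[12.0000 15.0000 10.8000 13.2000]
After op 5 tick(8): ref=20.0000 raw=[19.2000 25.0000 18.0000 22.0000]
Drift of clock 1 after op 5: 25.0000 - 20.0000 = 5.0000

Answer: 5.0000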